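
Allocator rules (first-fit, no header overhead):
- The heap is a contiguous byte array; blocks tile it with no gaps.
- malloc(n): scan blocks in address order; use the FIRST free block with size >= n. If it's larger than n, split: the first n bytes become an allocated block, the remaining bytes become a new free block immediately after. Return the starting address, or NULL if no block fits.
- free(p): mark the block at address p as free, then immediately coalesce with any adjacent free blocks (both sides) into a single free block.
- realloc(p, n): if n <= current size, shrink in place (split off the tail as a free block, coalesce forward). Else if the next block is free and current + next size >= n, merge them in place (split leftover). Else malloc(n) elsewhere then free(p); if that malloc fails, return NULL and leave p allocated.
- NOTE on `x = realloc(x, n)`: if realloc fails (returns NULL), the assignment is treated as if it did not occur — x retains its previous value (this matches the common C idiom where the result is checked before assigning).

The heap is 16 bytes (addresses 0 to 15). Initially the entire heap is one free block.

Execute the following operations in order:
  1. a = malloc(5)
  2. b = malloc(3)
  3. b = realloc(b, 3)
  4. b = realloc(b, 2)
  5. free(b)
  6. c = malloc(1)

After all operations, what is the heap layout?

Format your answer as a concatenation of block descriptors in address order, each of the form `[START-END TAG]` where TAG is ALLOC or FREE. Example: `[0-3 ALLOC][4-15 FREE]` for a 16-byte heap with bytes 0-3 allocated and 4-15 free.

Answer: [0-4 ALLOC][5-5 ALLOC][6-15 FREE]

Derivation:
Op 1: a = malloc(5) -> a = 0; heap: [0-4 ALLOC][5-15 FREE]
Op 2: b = malloc(3) -> b = 5; heap: [0-4 ALLOC][5-7 ALLOC][8-15 FREE]
Op 3: b = realloc(b, 3) -> b = 5; heap: [0-4 ALLOC][5-7 ALLOC][8-15 FREE]
Op 4: b = realloc(b, 2) -> b = 5; heap: [0-4 ALLOC][5-6 ALLOC][7-15 FREE]
Op 5: free(b) -> (freed b); heap: [0-4 ALLOC][5-15 FREE]
Op 6: c = malloc(1) -> c = 5; heap: [0-4 ALLOC][5-5 ALLOC][6-15 FREE]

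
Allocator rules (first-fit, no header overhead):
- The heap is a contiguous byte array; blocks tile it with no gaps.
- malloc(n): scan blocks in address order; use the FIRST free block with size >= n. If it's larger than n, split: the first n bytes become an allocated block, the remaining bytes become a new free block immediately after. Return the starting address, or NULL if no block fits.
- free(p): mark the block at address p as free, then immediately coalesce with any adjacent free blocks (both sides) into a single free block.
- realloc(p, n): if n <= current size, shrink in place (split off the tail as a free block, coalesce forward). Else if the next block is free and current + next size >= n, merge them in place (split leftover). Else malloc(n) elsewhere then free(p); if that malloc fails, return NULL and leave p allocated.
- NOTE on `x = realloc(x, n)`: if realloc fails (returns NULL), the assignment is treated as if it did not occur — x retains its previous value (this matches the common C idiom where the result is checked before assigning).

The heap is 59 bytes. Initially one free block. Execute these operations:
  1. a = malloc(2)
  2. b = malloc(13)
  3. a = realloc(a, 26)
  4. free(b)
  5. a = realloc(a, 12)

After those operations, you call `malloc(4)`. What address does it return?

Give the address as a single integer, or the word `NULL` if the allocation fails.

Answer: 0

Derivation:
Op 1: a = malloc(2) -> a = 0; heap: [0-1 ALLOC][2-58 FREE]
Op 2: b = malloc(13) -> b = 2; heap: [0-1 ALLOC][2-14 ALLOC][15-58 FREE]
Op 3: a = realloc(a, 26) -> a = 15; heap: [0-1 FREE][2-14 ALLOC][15-40 ALLOC][41-58 FREE]
Op 4: free(b) -> (freed b); heap: [0-14 FREE][15-40 ALLOC][41-58 FREE]
Op 5: a = realloc(a, 12) -> a = 15; heap: [0-14 FREE][15-26 ALLOC][27-58 FREE]
malloc(4): first-fit scan over [0-14 FREE][15-26 ALLOC][27-58 FREE] -> 0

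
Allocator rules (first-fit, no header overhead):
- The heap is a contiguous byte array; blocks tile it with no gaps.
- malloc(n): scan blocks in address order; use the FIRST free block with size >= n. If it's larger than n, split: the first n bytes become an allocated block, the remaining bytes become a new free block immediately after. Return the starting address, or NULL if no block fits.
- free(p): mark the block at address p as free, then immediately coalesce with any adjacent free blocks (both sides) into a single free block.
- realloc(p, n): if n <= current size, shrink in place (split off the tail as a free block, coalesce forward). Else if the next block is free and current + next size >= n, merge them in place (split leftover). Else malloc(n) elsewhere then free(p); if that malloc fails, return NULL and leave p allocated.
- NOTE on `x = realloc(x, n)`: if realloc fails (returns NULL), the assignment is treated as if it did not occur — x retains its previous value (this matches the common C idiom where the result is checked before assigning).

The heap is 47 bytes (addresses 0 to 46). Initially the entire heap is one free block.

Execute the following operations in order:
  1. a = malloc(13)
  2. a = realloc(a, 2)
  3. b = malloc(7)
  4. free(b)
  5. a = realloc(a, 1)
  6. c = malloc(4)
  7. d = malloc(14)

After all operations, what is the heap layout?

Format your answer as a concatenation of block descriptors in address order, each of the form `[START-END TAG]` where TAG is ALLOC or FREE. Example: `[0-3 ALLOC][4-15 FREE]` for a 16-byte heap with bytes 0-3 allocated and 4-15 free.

Op 1: a = malloc(13) -> a = 0; heap: [0-12 ALLOC][13-46 FREE]
Op 2: a = realloc(a, 2) -> a = 0; heap: [0-1 ALLOC][2-46 FREE]
Op 3: b = malloc(7) -> b = 2; heap: [0-1 ALLOC][2-8 ALLOC][9-46 FREE]
Op 4: free(b) -> (freed b); heap: [0-1 ALLOC][2-46 FREE]
Op 5: a = realloc(a, 1) -> a = 0; heap: [0-0 ALLOC][1-46 FREE]
Op 6: c = malloc(4) -> c = 1; heap: [0-0 ALLOC][1-4 ALLOC][5-46 FREE]
Op 7: d = malloc(14) -> d = 5; heap: [0-0 ALLOC][1-4 ALLOC][5-18 ALLOC][19-46 FREE]

Answer: [0-0 ALLOC][1-4 ALLOC][5-18 ALLOC][19-46 FREE]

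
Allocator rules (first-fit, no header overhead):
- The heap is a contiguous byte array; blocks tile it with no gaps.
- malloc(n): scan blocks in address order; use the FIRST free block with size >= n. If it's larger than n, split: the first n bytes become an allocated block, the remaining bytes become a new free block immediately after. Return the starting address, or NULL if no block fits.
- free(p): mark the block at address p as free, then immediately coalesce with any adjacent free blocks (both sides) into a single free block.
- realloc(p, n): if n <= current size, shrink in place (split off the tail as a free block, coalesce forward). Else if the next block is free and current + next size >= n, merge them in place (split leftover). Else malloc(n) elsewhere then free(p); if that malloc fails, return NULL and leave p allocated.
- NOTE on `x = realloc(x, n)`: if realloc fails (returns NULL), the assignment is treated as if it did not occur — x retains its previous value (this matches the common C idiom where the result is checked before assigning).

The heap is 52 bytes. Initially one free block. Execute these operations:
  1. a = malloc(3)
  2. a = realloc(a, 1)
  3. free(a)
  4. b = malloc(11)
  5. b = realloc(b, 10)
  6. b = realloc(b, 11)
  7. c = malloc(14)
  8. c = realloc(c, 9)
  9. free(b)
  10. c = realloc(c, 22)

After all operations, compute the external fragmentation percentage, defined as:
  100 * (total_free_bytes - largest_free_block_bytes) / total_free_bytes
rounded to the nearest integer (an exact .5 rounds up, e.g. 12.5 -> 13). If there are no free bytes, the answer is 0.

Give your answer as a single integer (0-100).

Answer: 37

Derivation:
Op 1: a = malloc(3) -> a = 0; heap: [0-2 ALLOC][3-51 FREE]
Op 2: a = realloc(a, 1) -> a = 0; heap: [0-0 ALLOC][1-51 FREE]
Op 3: free(a) -> (freed a); heap: [0-51 FREE]
Op 4: b = malloc(11) -> b = 0; heap: [0-10 ALLOC][11-51 FREE]
Op 5: b = realloc(b, 10) -> b = 0; heap: [0-9 ALLOC][10-51 FREE]
Op 6: b = realloc(b, 11) -> b = 0; heap: [0-10 ALLOC][11-51 FREE]
Op 7: c = malloc(14) -> c = 11; heap: [0-10 ALLOC][11-24 ALLOC][25-51 FREE]
Op 8: c = realloc(c, 9) -> c = 11; heap: [0-10 ALLOC][11-19 ALLOC][20-51 FREE]
Op 9: free(b) -> (freed b); heap: [0-10 FREE][11-19 ALLOC][20-51 FREE]
Op 10: c = realloc(c, 22) -> c = 11; heap: [0-10 FREE][11-32 ALLOC][33-51 FREE]
Free blocks: [11 19] total_free=30 largest=19 -> 100*(30-19)/30 = 1100/30 ≈ 36.667 -> rounds to 37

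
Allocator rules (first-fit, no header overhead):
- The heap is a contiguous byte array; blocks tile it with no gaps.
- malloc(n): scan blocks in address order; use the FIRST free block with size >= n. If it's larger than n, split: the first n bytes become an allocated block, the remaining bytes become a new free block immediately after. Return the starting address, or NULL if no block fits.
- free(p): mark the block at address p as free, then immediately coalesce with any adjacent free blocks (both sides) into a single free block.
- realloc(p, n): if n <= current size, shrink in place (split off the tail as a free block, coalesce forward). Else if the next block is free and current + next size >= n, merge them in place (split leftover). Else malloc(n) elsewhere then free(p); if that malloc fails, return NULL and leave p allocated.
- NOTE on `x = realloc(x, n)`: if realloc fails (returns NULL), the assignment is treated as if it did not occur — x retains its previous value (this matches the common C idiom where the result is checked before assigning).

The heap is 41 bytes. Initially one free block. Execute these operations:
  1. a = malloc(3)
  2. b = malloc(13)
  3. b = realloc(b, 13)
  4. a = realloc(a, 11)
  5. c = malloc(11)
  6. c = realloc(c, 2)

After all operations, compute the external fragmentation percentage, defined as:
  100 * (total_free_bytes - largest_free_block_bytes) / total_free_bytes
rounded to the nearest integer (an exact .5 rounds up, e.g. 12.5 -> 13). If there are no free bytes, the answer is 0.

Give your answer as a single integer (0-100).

Answer: 20

Derivation:
Op 1: a = malloc(3) -> a = 0; heap: [0-2 ALLOC][3-40 FREE]
Op 2: b = malloc(13) -> b = 3; heap: [0-2 ALLOC][3-15 ALLOC][16-40 FREE]
Op 3: b = realloc(b, 13) -> b = 3; heap: [0-2 ALLOC][3-15 ALLOC][16-40 FREE]
Op 4: a = realloc(a, 11) -> a = 16; heap: [0-2 FREE][3-15 ALLOC][16-26 ALLOC][27-40 FREE]
Op 5: c = malloc(11) -> c = 27; heap: [0-2 FREE][3-15 ALLOC][16-26 ALLOC][27-37 ALLOC][38-40 FREE]
Op 6: c = realloc(c, 2) -> c = 27; heap: [0-2 FREE][3-15 ALLOC][16-26 ALLOC][27-28 ALLOC][29-40 FREE]
Free blocks: [3 12] total_free=15 largest=12 -> 100*(15-12)/15 = 300/15 = 20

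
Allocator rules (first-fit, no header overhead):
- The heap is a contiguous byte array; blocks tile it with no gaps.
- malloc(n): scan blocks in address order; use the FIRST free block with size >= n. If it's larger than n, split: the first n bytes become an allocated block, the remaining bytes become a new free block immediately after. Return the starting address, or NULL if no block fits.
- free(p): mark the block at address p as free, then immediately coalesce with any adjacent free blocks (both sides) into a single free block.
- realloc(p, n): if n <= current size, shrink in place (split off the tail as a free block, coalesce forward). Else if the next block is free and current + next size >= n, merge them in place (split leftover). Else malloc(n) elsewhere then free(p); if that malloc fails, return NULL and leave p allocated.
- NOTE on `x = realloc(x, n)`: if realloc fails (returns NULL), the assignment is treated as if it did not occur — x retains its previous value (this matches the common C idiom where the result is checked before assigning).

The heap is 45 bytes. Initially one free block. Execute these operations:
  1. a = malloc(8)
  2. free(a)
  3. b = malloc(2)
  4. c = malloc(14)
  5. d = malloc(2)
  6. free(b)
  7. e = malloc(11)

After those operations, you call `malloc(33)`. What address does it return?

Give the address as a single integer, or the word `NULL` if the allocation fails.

Answer: NULL

Derivation:
Op 1: a = malloc(8) -> a = 0; heap: [0-7 ALLOC][8-44 FREE]
Op 2: free(a) -> (freed a); heap: [0-44 FREE]
Op 3: b = malloc(2) -> b = 0; heap: [0-1 ALLOC][2-44 FREE]
Op 4: c = malloc(14) -> c = 2; heap: [0-1 ALLOC][2-15 ALLOC][16-44 FREE]
Op 5: d = malloc(2) -> d = 16; heap: [0-1 ALLOC][2-15 ALLOC][16-17 ALLOC][18-44 FREE]
Op 6: free(b) -> (freed b); heap: [0-1 FREE][2-15 ALLOC][16-17 ALLOC][18-44 FREE]
Op 7: e = malloc(11) -> e = 18; heap: [0-1 FREE][2-15 ALLOC][16-17 ALLOC][18-28 ALLOC][29-44 FREE]
malloc(33): first-fit scan over [0-1 FREE][2-15 ALLOC][16-17 ALLOC][18-28 ALLOC][29-44 FREE] -> NULL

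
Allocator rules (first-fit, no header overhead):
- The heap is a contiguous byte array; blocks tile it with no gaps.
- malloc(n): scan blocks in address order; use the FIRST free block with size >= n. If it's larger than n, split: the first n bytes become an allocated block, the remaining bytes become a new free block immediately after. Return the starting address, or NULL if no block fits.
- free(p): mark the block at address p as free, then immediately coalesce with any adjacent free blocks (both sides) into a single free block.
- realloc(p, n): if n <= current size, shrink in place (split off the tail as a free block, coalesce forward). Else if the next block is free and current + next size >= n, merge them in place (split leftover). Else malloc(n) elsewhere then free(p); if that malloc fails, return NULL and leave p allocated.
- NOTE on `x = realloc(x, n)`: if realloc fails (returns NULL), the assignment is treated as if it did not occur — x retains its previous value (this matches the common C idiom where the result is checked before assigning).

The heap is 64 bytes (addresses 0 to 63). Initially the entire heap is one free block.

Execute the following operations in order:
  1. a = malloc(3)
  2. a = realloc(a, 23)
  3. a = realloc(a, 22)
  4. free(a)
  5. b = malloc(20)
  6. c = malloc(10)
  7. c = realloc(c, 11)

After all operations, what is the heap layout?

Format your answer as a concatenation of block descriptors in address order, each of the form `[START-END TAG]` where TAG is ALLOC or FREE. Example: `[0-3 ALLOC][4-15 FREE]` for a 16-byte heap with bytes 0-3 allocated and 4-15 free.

Answer: [0-19 ALLOC][20-30 ALLOC][31-63 FREE]

Derivation:
Op 1: a = malloc(3) -> a = 0; heap: [0-2 ALLOC][3-63 FREE]
Op 2: a = realloc(a, 23) -> a = 0; heap: [0-22 ALLOC][23-63 FREE]
Op 3: a = realloc(a, 22) -> a = 0; heap: [0-21 ALLOC][22-63 FREE]
Op 4: free(a) -> (freed a); heap: [0-63 FREE]
Op 5: b = malloc(20) -> b = 0; heap: [0-19 ALLOC][20-63 FREE]
Op 6: c = malloc(10) -> c = 20; heap: [0-19 ALLOC][20-29 ALLOC][30-63 FREE]
Op 7: c = realloc(c, 11) -> c = 20; heap: [0-19 ALLOC][20-30 ALLOC][31-63 FREE]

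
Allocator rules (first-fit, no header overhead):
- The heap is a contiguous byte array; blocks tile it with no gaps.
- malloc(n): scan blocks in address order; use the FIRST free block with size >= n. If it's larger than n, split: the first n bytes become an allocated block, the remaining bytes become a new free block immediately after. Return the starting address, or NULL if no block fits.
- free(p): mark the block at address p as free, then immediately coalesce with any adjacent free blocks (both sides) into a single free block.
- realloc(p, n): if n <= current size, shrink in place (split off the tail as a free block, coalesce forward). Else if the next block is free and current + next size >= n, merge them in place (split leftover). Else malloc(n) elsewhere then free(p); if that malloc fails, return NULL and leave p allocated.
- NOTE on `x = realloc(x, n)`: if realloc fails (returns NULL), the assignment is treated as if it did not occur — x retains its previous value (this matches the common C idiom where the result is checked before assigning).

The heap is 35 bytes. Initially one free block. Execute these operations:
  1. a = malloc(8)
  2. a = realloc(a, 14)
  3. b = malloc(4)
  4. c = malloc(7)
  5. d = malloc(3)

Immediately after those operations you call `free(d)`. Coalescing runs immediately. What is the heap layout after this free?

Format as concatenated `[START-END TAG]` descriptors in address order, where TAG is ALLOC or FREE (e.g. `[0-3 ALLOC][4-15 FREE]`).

Answer: [0-13 ALLOC][14-17 ALLOC][18-24 ALLOC][25-34 FREE]

Derivation:
Op 1: a = malloc(8) -> a = 0; heap: [0-7 ALLOC][8-34 FREE]
Op 2: a = realloc(a, 14) -> a = 0; heap: [0-13 ALLOC][14-34 FREE]
Op 3: b = malloc(4) -> b = 14; heap: [0-13 ALLOC][14-17 ALLOC][18-34 FREE]
Op 4: c = malloc(7) -> c = 18; heap: [0-13 ALLOC][14-17 ALLOC][18-24 ALLOC][25-34 FREE]
Op 5: d = malloc(3) -> d = 25; heap: [0-13 ALLOC][14-17 ALLOC][18-24 ALLOC][25-27 ALLOC][28-34 FREE]
free(d): d = 25 -> block [25-27 ALLOC]; mark free, coalesce with adjacent free neighbors -> [0-13 ALLOC][14-17 ALLOC][18-24 ALLOC][25-34 FREE]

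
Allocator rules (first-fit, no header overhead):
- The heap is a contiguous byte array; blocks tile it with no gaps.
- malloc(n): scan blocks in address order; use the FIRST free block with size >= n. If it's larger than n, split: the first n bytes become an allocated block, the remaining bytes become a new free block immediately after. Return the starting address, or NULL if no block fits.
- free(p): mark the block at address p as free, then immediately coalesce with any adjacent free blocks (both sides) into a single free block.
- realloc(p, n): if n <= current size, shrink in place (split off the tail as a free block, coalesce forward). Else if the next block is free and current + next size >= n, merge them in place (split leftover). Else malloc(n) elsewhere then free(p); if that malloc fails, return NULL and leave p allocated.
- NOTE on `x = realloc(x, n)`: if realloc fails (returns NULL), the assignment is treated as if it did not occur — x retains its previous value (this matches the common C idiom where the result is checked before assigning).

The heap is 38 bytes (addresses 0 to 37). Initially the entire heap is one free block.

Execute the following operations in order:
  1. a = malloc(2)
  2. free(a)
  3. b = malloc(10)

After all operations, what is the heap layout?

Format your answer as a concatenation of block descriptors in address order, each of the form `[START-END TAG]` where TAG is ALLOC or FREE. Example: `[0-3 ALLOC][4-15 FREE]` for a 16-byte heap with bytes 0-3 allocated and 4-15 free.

Op 1: a = malloc(2) -> a = 0; heap: [0-1 ALLOC][2-37 FREE]
Op 2: free(a) -> (freed a); heap: [0-37 FREE]
Op 3: b = malloc(10) -> b = 0; heap: [0-9 ALLOC][10-37 FREE]

Answer: [0-9 ALLOC][10-37 FREE]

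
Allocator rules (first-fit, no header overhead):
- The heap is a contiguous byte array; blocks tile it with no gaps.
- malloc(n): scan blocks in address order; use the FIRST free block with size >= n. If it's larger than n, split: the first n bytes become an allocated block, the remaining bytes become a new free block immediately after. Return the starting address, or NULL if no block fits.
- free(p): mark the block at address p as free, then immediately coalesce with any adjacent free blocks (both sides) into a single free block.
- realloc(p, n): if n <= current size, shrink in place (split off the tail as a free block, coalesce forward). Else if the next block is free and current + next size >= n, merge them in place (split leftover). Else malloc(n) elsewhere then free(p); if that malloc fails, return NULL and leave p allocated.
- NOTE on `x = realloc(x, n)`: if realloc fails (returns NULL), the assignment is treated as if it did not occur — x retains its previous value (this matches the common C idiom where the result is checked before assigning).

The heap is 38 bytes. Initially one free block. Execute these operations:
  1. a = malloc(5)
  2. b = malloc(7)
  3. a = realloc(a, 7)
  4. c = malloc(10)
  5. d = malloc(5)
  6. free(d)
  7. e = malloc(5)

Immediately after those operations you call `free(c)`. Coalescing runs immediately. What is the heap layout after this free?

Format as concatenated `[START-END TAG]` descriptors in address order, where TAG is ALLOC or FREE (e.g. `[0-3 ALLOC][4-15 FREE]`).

Op 1: a = malloc(5) -> a = 0; heap: [0-4 ALLOC][5-37 FREE]
Op 2: b = malloc(7) -> b = 5; heap: [0-4 ALLOC][5-11 ALLOC][12-37 FREE]
Op 3: a = realloc(a, 7) -> a = 12; heap: [0-4 FREE][5-11 ALLOC][12-18 ALLOC][19-37 FREE]
Op 4: c = malloc(10) -> c = 19; heap: [0-4 FREE][5-11 ALLOC][12-18 ALLOC][19-28 ALLOC][29-37 FREE]
Op 5: d = malloc(5) -> d = 0; heap: [0-4 ALLOC][5-11 ALLOC][12-18 ALLOC][19-28 ALLOC][29-37 FREE]
Op 6: free(d) -> (freed d); heap: [0-4 FREE][5-11 ALLOC][12-18 ALLOC][19-28 ALLOC][29-37 FREE]
Op 7: e = malloc(5) -> e = 0; heap: [0-4 ALLOC][5-11 ALLOC][12-18 ALLOC][19-28 ALLOC][29-37 FREE]
free(c): c = 19 -> block [19-28 ALLOC]; mark free, coalesce with adjacent free neighbors -> [0-4 ALLOC][5-11 ALLOC][12-18 ALLOC][19-37 FREE]

Answer: [0-4 ALLOC][5-11 ALLOC][12-18 ALLOC][19-37 FREE]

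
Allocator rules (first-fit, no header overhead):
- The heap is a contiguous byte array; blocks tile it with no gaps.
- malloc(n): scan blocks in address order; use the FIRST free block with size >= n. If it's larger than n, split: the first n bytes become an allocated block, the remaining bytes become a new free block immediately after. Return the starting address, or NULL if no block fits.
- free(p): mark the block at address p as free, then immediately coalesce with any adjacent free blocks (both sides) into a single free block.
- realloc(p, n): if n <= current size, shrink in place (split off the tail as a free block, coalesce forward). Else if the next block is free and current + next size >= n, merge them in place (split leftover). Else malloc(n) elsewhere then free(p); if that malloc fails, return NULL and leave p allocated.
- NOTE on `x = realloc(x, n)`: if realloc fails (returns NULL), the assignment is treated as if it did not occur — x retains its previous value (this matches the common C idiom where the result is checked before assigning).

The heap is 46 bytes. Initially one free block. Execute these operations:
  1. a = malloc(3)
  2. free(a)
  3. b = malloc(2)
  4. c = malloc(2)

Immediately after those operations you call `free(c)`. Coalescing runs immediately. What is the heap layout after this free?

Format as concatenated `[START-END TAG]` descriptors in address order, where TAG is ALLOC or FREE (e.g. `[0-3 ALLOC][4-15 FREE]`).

Op 1: a = malloc(3) -> a = 0; heap: [0-2 ALLOC][3-45 FREE]
Op 2: free(a) -> (freed a); heap: [0-45 FREE]
Op 3: b = malloc(2) -> b = 0; heap: [0-1 ALLOC][2-45 FREE]
Op 4: c = malloc(2) -> c = 2; heap: [0-1 ALLOC][2-3 ALLOC][4-45 FREE]
free(c): c = 2 -> block [2-3 ALLOC]; mark free, coalesce with adjacent free neighbors -> [0-1 ALLOC][2-45 FREE]

Answer: [0-1 ALLOC][2-45 FREE]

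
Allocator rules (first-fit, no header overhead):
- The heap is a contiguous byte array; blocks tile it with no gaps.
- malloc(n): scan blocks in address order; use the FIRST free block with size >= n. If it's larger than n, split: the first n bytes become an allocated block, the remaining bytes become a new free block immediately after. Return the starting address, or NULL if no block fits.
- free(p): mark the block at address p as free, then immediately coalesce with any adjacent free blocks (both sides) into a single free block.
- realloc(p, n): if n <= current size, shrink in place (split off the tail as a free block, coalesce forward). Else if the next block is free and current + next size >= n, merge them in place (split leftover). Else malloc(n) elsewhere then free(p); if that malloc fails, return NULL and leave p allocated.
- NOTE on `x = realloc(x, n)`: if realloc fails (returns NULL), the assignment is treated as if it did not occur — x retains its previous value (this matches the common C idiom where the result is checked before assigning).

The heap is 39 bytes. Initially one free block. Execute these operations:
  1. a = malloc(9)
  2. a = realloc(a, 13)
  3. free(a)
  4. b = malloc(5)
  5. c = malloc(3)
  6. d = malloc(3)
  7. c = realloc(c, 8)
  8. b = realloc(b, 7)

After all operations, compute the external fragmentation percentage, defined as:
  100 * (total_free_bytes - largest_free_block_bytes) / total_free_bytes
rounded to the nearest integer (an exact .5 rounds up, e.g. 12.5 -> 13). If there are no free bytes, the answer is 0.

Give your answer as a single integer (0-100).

Op 1: a = malloc(9) -> a = 0; heap: [0-8 ALLOC][9-38 FREE]
Op 2: a = realloc(a, 13) -> a = 0; heap: [0-12 ALLOC][13-38 FREE]
Op 3: free(a) -> (freed a); heap: [0-38 FREE]
Op 4: b = malloc(5) -> b = 0; heap: [0-4 ALLOC][5-38 FREE]
Op 5: c = malloc(3) -> c = 5; heap: [0-4 ALLOC][5-7 ALLOC][8-38 FREE]
Op 6: d = malloc(3) -> d = 8; heap: [0-4 ALLOC][5-7 ALLOC][8-10 ALLOC][11-38 FREE]
Op 7: c = realloc(c, 8) -> c = 11; heap: [0-4 ALLOC][5-7 FREE][8-10 ALLOC][11-18 ALLOC][19-38 FREE]
Op 8: b = realloc(b, 7) -> b = 0; heap: [0-6 ALLOC][7-7 FREE][8-10 ALLOC][11-18 ALLOC][19-38 FREE]
Free blocks: [1 20] total_free=21 largest=20 -> 100*(21-20)/21 = 100/21 ≈ 4.762 -> rounds to 5

Answer: 5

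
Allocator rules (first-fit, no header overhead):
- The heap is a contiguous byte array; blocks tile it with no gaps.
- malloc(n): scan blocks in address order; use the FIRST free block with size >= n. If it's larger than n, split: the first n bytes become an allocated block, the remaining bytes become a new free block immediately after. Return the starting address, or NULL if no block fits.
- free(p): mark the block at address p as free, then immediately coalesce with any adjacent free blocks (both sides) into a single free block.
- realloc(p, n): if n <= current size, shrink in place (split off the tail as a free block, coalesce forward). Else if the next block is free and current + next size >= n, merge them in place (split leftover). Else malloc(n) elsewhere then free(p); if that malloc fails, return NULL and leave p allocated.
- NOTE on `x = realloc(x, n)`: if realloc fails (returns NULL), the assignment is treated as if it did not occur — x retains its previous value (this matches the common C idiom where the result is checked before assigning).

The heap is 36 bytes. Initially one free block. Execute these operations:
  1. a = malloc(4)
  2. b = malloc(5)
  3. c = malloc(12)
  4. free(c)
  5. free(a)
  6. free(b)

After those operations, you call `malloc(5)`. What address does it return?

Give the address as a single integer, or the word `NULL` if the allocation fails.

Op 1: a = malloc(4) -> a = 0; heap: [0-3 ALLOC][4-35 FREE]
Op 2: b = malloc(5) -> b = 4; heap: [0-3 ALLOC][4-8 ALLOC][9-35 FREE]
Op 3: c = malloc(12) -> c = 9; heap: [0-3 ALLOC][4-8 ALLOC][9-20 ALLOC][21-35 FREE]
Op 4: free(c) -> (freed c); heap: [0-3 ALLOC][4-8 ALLOC][9-35 FREE]
Op 5: free(a) -> (freed a); heap: [0-3 FREE][4-8 ALLOC][9-35 FREE]
Op 6: free(b) -> (freed b); heap: [0-35 FREE]
malloc(5): first-fit scan over [0-35 FREE] -> 0

Answer: 0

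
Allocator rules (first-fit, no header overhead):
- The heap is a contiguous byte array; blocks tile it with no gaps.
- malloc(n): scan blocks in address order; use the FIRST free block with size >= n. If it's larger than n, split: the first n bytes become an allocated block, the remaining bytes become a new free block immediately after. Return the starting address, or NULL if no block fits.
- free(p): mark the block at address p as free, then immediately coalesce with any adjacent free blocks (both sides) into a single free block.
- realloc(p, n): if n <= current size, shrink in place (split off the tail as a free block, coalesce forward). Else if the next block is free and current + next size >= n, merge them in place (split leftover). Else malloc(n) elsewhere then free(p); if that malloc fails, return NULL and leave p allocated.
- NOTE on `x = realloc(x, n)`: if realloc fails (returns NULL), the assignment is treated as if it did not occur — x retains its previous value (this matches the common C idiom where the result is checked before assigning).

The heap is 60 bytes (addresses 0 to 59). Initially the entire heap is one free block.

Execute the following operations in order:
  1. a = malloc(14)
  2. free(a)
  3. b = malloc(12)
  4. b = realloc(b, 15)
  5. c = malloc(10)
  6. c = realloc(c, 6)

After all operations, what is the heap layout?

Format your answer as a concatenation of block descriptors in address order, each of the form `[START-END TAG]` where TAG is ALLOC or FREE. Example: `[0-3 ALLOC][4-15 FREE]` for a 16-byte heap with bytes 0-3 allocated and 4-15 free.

Op 1: a = malloc(14) -> a = 0; heap: [0-13 ALLOC][14-59 FREE]
Op 2: free(a) -> (freed a); heap: [0-59 FREE]
Op 3: b = malloc(12) -> b = 0; heap: [0-11 ALLOC][12-59 FREE]
Op 4: b = realloc(b, 15) -> b = 0; heap: [0-14 ALLOC][15-59 FREE]
Op 5: c = malloc(10) -> c = 15; heap: [0-14 ALLOC][15-24 ALLOC][25-59 FREE]
Op 6: c = realloc(c, 6) -> c = 15; heap: [0-14 ALLOC][15-20 ALLOC][21-59 FREE]

Answer: [0-14 ALLOC][15-20 ALLOC][21-59 FREE]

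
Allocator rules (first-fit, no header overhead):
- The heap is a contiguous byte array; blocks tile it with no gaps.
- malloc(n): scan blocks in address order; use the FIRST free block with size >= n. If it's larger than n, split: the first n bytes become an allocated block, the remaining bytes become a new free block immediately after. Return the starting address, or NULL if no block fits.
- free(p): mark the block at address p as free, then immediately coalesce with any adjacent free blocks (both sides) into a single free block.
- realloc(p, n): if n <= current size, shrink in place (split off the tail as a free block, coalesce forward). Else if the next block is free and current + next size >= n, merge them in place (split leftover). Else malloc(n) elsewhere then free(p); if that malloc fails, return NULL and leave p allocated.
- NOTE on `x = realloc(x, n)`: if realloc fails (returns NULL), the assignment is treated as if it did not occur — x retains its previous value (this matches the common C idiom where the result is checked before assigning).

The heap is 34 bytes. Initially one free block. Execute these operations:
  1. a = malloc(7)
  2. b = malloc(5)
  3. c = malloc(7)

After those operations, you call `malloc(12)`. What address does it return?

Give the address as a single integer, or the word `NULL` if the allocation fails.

Answer: 19

Derivation:
Op 1: a = malloc(7) -> a = 0; heap: [0-6 ALLOC][7-33 FREE]
Op 2: b = malloc(5) -> b = 7; heap: [0-6 ALLOC][7-11 ALLOC][12-33 FREE]
Op 3: c = malloc(7) -> c = 12; heap: [0-6 ALLOC][7-11 ALLOC][12-18 ALLOC][19-33 FREE]
malloc(12): first-fit scan over [0-6 ALLOC][7-11 ALLOC][12-18 ALLOC][19-33 FREE] -> 19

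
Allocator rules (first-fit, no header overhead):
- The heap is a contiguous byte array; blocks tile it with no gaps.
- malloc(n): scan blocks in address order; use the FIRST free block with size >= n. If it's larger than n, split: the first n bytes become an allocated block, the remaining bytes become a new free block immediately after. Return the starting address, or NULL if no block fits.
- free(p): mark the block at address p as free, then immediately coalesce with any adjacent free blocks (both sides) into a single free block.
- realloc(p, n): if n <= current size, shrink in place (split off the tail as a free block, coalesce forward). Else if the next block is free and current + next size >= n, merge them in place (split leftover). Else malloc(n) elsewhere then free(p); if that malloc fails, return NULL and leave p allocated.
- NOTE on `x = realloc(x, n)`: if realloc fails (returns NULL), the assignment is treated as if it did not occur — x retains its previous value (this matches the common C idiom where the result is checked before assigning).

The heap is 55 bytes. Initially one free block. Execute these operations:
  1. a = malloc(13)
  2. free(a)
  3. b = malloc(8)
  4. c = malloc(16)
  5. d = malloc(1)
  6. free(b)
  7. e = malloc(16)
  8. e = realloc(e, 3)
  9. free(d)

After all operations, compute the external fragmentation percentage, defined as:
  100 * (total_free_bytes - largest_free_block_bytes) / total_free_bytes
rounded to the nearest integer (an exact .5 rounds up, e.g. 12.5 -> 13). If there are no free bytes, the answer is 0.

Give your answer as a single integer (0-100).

Answer: 25

Derivation:
Op 1: a = malloc(13) -> a = 0; heap: [0-12 ALLOC][13-54 FREE]
Op 2: free(a) -> (freed a); heap: [0-54 FREE]
Op 3: b = malloc(8) -> b = 0; heap: [0-7 ALLOC][8-54 FREE]
Op 4: c = malloc(16) -> c = 8; heap: [0-7 ALLOC][8-23 ALLOC][24-54 FREE]
Op 5: d = malloc(1) -> d = 24; heap: [0-7 ALLOC][8-23 ALLOC][24-24 ALLOC][25-54 FREE]
Op 6: free(b) -> (freed b); heap: [0-7 FREE][8-23 ALLOC][24-24 ALLOC][25-54 FREE]
Op 7: e = malloc(16) -> e = 25; heap: [0-7 FREE][8-23 ALLOC][24-24 ALLOC][25-40 ALLOC][41-54 FREE]
Op 8: e = realloc(e, 3) -> e = 25; heap: [0-7 FREE][8-23 ALLOC][24-24 ALLOC][25-27 ALLOC][28-54 FREE]
Op 9: free(d) -> (freed d); heap: [0-7 FREE][8-23 ALLOC][24-24 FREE][25-27 ALLOC][28-54 FREE]
Free blocks: [8 1 27] total_free=36 largest=27 -> 100*(36-27)/36 = 900/36 = 25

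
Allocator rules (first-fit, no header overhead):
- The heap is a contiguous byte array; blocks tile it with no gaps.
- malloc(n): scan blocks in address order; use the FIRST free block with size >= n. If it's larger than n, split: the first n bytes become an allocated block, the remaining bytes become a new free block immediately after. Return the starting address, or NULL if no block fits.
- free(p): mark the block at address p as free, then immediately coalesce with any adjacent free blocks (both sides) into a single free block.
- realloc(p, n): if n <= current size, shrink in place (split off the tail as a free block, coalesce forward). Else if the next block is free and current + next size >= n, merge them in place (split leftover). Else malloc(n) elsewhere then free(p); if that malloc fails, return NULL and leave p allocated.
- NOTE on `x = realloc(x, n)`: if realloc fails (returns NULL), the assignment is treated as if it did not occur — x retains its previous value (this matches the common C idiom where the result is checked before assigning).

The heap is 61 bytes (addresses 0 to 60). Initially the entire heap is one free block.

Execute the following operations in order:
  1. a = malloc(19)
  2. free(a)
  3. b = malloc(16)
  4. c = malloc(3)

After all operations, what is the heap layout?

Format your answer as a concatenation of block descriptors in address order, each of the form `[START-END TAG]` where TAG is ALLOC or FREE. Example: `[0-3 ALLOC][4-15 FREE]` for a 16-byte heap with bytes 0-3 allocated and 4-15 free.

Op 1: a = malloc(19) -> a = 0; heap: [0-18 ALLOC][19-60 FREE]
Op 2: free(a) -> (freed a); heap: [0-60 FREE]
Op 3: b = malloc(16) -> b = 0; heap: [0-15 ALLOC][16-60 FREE]
Op 4: c = malloc(3) -> c = 16; heap: [0-15 ALLOC][16-18 ALLOC][19-60 FREE]

Answer: [0-15 ALLOC][16-18 ALLOC][19-60 FREE]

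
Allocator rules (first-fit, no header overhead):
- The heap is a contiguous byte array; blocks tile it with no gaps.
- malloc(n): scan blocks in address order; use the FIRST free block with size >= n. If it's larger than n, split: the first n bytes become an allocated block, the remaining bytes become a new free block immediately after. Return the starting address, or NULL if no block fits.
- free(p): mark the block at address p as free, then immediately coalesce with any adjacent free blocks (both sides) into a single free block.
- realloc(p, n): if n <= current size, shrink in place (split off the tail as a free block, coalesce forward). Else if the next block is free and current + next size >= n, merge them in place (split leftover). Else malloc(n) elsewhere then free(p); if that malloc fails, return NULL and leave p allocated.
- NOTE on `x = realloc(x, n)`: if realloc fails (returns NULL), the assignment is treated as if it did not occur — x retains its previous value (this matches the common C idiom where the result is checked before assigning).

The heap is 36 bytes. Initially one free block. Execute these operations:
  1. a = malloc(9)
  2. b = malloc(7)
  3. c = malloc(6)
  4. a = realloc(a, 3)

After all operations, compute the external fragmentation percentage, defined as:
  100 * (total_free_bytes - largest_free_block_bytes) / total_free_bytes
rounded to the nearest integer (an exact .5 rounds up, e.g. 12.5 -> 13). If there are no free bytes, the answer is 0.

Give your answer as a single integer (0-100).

Answer: 30

Derivation:
Op 1: a = malloc(9) -> a = 0; heap: [0-8 ALLOC][9-35 FREE]
Op 2: b = malloc(7) -> b = 9; heap: [0-8 ALLOC][9-15 ALLOC][16-35 FREE]
Op 3: c = malloc(6) -> c = 16; heap: [0-8 ALLOC][9-15 ALLOC][16-21 ALLOC][22-35 FREE]
Op 4: a = realloc(a, 3) -> a = 0; heap: [0-2 ALLOC][3-8 FREE][9-15 ALLOC][16-21 ALLOC][22-35 FREE]
Free blocks: [6 14] total_free=20 largest=14 -> 100*(20-14)/20 = 600/20 = 30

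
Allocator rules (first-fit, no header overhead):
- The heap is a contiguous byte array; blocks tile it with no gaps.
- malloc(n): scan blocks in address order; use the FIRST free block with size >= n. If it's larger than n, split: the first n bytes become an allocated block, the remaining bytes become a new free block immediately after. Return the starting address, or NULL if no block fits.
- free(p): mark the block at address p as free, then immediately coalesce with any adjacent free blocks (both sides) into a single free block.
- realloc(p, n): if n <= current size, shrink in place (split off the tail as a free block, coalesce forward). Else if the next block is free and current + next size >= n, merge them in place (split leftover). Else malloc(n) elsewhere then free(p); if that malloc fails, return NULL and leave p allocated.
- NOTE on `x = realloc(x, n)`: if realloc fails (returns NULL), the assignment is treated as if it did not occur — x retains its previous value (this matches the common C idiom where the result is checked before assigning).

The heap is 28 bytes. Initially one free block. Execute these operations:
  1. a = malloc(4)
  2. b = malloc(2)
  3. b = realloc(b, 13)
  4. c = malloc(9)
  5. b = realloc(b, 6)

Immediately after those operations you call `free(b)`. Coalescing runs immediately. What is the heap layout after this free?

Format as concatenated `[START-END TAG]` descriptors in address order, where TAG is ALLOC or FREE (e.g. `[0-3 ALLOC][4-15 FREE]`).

Op 1: a = malloc(4) -> a = 0; heap: [0-3 ALLOC][4-27 FREE]
Op 2: b = malloc(2) -> b = 4; heap: [0-3 ALLOC][4-5 ALLOC][6-27 FREE]
Op 3: b = realloc(b, 13) -> b = 4; heap: [0-3 ALLOC][4-16 ALLOC][17-27 FREE]
Op 4: c = malloc(9) -> c = 17; heap: [0-3 ALLOC][4-16 ALLOC][17-25 ALLOC][26-27 FREE]
Op 5: b = realloc(b, 6) -> b = 4; heap: [0-3 ALLOC][4-9 ALLOC][10-16 FREE][17-25 ALLOC][26-27 FREE]
free(b): b = 4 -> block [4-9 ALLOC]; mark free, coalesce with adjacent free neighbors -> [0-3 ALLOC][4-16 FREE][17-25 ALLOC][26-27 FREE]

Answer: [0-3 ALLOC][4-16 FREE][17-25 ALLOC][26-27 FREE]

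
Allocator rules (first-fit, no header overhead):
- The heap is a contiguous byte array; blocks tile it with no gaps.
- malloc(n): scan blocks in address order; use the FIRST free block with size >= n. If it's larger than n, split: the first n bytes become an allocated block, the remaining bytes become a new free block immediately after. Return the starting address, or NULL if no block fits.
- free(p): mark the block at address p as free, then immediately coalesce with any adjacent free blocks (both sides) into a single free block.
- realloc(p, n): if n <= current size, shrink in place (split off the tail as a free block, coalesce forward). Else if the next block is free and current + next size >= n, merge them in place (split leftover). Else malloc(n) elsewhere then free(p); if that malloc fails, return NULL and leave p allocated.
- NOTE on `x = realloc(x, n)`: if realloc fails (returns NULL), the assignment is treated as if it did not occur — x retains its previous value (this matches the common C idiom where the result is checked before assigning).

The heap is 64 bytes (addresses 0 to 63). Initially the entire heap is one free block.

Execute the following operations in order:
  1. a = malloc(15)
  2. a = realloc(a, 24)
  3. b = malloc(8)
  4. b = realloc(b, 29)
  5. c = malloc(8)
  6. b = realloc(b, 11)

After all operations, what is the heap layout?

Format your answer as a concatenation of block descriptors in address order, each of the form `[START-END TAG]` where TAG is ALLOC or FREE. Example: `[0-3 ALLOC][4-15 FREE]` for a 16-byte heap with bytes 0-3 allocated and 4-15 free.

Answer: [0-23 ALLOC][24-34 ALLOC][35-52 FREE][53-60 ALLOC][61-63 FREE]

Derivation:
Op 1: a = malloc(15) -> a = 0; heap: [0-14 ALLOC][15-63 FREE]
Op 2: a = realloc(a, 24) -> a = 0; heap: [0-23 ALLOC][24-63 FREE]
Op 3: b = malloc(8) -> b = 24; heap: [0-23 ALLOC][24-31 ALLOC][32-63 FREE]
Op 4: b = realloc(b, 29) -> b = 24; heap: [0-23 ALLOC][24-52 ALLOC][53-63 FREE]
Op 5: c = malloc(8) -> c = 53; heap: [0-23 ALLOC][24-52 ALLOC][53-60 ALLOC][61-63 FREE]
Op 6: b = realloc(b, 11) -> b = 24; heap: [0-23 ALLOC][24-34 ALLOC][35-52 FREE][53-60 ALLOC][61-63 FREE]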